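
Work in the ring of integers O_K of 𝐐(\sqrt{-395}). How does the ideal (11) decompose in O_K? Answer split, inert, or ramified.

split

Since -395 ≡ 1 mod 4, the ring of integers is ℤ[(1+√-395)/2] with discriminant -395.
disc(K) = -395 is not divisible by 11; 11 is unramified.
Euler's criterion: (-395)^5 mod 11 = 1. Thus (-395|11) = 1.
d is a quadratic residue mod p, hence 11 splits in O_K.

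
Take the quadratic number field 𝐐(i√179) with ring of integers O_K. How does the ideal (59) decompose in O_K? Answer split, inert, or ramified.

-179 mod 4 = 1, hence disc K = -179 and O_K = ℤ[(1+√-179)/2].
disc(K) = -179 is not divisible by 59; 59 is unramified.
Euler's criterion: (-179)^29 mod 59 = 1. Thus (-179|59) = 1.
Legendre symbol 1 ⇒ 59 is split.

split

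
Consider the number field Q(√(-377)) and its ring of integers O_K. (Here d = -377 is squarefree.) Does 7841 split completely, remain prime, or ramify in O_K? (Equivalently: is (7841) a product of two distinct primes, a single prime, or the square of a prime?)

-377 mod 4 = 3, hence disc K = 4·(-377) = -1508 and O_K = ℤ[√-377].
Since gcd(7841, -1508) = 1 the prime 7841 does not ramify.
Euler's criterion: (-377)^3920 mod 7841 = 1. Thus (-377|7841) = 1.
d is a quadratic residue mod p, hence 7841 splits in O_K.

p splits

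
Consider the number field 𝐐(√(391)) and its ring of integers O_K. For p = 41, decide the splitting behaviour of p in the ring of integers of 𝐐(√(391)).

Since 391 ≢ 1 mod 4, the ring of integers is ℤ[√391] with discriminant 4·391 = 1564.
Since gcd(41, 1564) = 1 the prime 41 does not ramify.
Euler's criterion: 391^20 mod 41 = 40. Thus (391|41) = -1.
Legendre symbol -1 ⇒ 41 is inert.

41 remains inert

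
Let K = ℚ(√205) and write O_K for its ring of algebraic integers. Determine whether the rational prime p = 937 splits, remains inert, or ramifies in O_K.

d = 205 ≡ 1 (mod 4), so O_K = ℤ[(1+√205)/2] and disc(K) = d = 205.
disc(K) = 205 is not divisible by 937; 937 is unramified.
Legendre symbol by Euler's criterion: (205/937) ≡ 205^468 ≡ 1 (mod 937), i.e. (205/937) = 1.
(205/937) = 1, so 937 splits.

937 splits in O_K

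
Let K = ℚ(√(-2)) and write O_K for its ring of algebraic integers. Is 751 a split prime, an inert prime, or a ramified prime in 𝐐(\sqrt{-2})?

Since -2 ≢ 1 mod 4, the ring of integers is ℤ[√-2] with discriminant 4·(-2) = -8.
Since gcd(751, -8) = 1 the prime 751 does not ramify.
(-2/751) = 749^375 mod 751 = 750, giving Legendre symbol -1.
Legendre symbol -1 ⇒ 751 is inert.

inert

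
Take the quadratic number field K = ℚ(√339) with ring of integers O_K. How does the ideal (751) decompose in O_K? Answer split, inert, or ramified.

split — (751) = 𝔭₁𝔭₂ with 𝔭₁ ≠ 𝔭₂

Since 339 ≢ 1 mod 4, the ring of integers is ℤ[√339] with discriminant 4·339 = 1356.
disc(K) = 1356 is not divisible by 751; 751 is unramified.
Legendre symbol by Euler's criterion: (339/751) ≡ 339^375 ≡ 1 (mod 751), i.e. (339/751) = 1.
d is a quadratic residue mod p, hence 751 splits in O_K.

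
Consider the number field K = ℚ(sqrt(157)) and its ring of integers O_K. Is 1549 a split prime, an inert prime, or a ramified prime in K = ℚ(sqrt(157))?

d = 157 ≡ 1 (mod 4), so O_K = ℤ[(1+√157)/2] and disc(K) = d = 157.
disc(K) = 157 is not divisible by 1549; 1549 is unramified.
Legendre symbol by Euler's criterion: (157/1549) ≡ 157^774 ≡ 1548 (mod 1549), i.e. (157/1549) = -1.
Legendre symbol -1 ⇒ 1549 is inert.

inert — (1549) stays prime in O_K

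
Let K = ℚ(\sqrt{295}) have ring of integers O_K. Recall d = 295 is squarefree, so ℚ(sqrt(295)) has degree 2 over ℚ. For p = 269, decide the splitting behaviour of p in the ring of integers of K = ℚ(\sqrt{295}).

inert

Since 295 ≢ 1 mod 4, the ring of integers is ℤ[√295] with discriminant 4·295 = 1180.
disc(K) = 1180 is not divisible by 269; 269 is unramified.
(295/269) = 26^134 mod 269 = 268, giving Legendre symbol -1.
d is a non-residue mod p, hence 269 remains inert in O_K.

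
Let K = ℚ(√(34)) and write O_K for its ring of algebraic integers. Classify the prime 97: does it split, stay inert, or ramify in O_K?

p is inert

Since 34 ≢ 1 mod 4, the ring of integers is ℤ[√34] with discriminant 4·34 = 136.
97 ∤ 136, so 97 is unramified.
(34/97) = 34^48 mod 97 = 96, giving Legendre symbol -1.
(34/97) = -1, so 97 is inert.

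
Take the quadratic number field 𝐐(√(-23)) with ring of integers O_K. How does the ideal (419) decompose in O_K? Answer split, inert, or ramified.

Since -23 ≡ 1 mod 4, the ring of integers is ℤ[(1+√-23)/2] with discriminant -23.
Since gcd(419, -23) = 1 the prime 419 does not ramify.
Euler's criterion: (-23)^209 mod 419 = 418. Thus (-23|419) = -1.
Legendre symbol -1 ⇒ 419 is inert.

remains prime (inert)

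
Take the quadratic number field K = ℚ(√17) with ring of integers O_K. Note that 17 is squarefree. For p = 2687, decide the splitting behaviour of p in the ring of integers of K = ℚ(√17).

splits completely

17 mod 4 = 1, hence disc K = 17 and O_K = ℤ[(1+√17)/2].
disc(K) = 17 is not divisible by 2687; 2687 is unramified.
Legendre symbol by Euler's criterion: (17/2687) ≡ 17^1343 ≡ 1 (mod 2687), i.e. (17/2687) = 1.
d is a quadratic residue mod p, hence 2687 splits in O_K.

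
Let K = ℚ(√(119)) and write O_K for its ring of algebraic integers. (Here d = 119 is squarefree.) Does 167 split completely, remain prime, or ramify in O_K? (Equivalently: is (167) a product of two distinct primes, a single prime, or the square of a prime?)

Since 119 ≢ 1 mod 4, the ring of integers is ℤ[√119] with discriminant 4·119 = 476.
disc(K) = 476 is not divisible by 167; 167 is unramified.
(119/167) = 119^83 mod 167 = 166, giving Legendre symbol -1.
Legendre symbol -1 ⇒ 167 is inert.

inert — (167) stays prime in O_K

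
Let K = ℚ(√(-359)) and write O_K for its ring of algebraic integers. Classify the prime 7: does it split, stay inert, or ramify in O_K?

Since -359 ≡ 1 mod 4, the ring of integers is ℤ[(1+√-359)/2] with discriminant -359.
Since gcd(7, -359) = 1 the prime 7 does not ramify.
(-359/7) = 5^3 mod 7 = 6, giving Legendre symbol -1.
(-359/7) = -1, so 7 is inert.

inert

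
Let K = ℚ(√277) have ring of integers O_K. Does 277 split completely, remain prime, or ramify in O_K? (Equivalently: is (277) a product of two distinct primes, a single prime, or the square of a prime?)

277 mod 4 = 1, hence disc K = 277 and O_K = ℤ[(1+√277)/2].
disc(K) = 277 = 277·1, so p = 277 is ramified.

ramified — (277) = 𝔭²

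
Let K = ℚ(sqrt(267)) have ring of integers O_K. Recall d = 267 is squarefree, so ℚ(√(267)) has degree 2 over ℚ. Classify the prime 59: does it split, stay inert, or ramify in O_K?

Since 267 ≢ 1 mod 4, the ring of integers is ℤ[√267] with discriminant 4·267 = 1068.
59 ∤ 1068, so 59 is unramified.
(267/59) = 31^29 mod 59 = 58, giving Legendre symbol -1.
d is a non-residue mod p, hence 59 remains inert in O_K.

59 remains inert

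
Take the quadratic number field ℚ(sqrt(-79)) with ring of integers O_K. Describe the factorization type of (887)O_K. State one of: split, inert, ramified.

d = -79 ≡ 1 (mod 4), so O_K = ℤ[(1+√-79)/2] and disc(K) = d = -79.
disc(K) = -79 is not divisible by 887; 887 is unramified.
(-79/887) = 808^443 mod 887 = 1, giving Legendre symbol 1.
d is a quadratic residue mod p, hence 887 splits in O_K.

split — (887) = 𝔭₁𝔭₂ with 𝔭₁ ≠ 𝔭₂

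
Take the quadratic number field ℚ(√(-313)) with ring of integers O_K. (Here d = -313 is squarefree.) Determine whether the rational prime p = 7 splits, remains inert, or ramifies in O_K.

split — (7) = 𝔭₁𝔭₂ with 𝔭₁ ≠ 𝔭₂

-313 mod 4 = 3, hence disc K = 4·(-313) = -1252 and O_K = ℤ[√-313].
Since gcd(7, -1252) = 1 the prime 7 does not ramify.
(-313/7) = 2^3 mod 7 = 1, giving Legendre symbol 1.
Legendre symbol 1 ⇒ 7 is split.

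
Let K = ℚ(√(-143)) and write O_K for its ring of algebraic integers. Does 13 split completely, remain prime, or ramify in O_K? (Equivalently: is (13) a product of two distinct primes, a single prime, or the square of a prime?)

-143 mod 4 = 1, hence disc K = -143 and O_K = ℤ[(1+√-143)/2].
Ramification test: 13 | -143. The prime 13 ramifies in K.

ramified — (13) = 𝔭²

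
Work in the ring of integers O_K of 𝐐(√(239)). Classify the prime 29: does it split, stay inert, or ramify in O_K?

splits completely

239 mod 4 = 3, hence disc K = 4·239 = 956 and O_K = ℤ[√239].
disc(K) = 956 is not divisible by 29; 29 is unramified.
(239/29) = 7^14 mod 29 = 1, giving Legendre symbol 1.
d is a quadratic residue mod p, hence 29 splits in O_K.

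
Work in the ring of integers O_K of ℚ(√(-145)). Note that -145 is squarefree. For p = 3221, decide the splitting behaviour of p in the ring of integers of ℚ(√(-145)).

p is inert

-145 mod 4 = 3, hence disc K = 4·(-145) = -580 and O_K = ℤ[√-145].
disc(K) = -580 is not divisible by 3221; 3221 is unramified.
Legendre symbol by Euler's criterion: (-145/3221) ≡ (-145)^1610 ≡ 3220 (mod 3221), i.e. (-145/3221) = -1.
(-145/3221) = -1, so 3221 is inert.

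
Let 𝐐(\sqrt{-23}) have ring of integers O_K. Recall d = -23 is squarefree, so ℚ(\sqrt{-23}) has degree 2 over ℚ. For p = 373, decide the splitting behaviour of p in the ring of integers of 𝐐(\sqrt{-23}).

Since -23 ≡ 1 mod 4, the ring of integers is ℤ[(1+√-23)/2] with discriminant -23.
disc(K) = -23 is not divisible by 373; 373 is unramified.
Legendre symbol by Euler's criterion: (-23/373) ≡ (-23)^186 ≡ 372 (mod 373), i.e. (-23/373) = -1.
(-23/373) = -1, so 373 is inert.

373 remains inert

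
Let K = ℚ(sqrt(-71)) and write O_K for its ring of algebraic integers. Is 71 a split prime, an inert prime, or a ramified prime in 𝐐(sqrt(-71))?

d = -71 ≡ 1 (mod 4), so O_K = ℤ[(1+√-71)/2] and disc(K) = d = -71.
71 divides disc(K) = -71, so 71 ramifies.

ramified — (71) = 𝔭²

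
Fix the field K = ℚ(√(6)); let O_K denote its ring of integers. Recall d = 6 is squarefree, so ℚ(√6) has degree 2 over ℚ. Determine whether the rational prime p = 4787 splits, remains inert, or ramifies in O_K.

inert — (4787) stays prime in O_K

d = 6 ≡ 2 (mod 4), so O_K = ℤ[√6] and disc(K) = 4d = 24.
disc(K) = 24 is not divisible by 4787; 4787 is unramified.
(6/4787) = 6^2393 mod 4787 = 4786, giving Legendre symbol -1.
Legendre symbol -1 ⇒ 4787 is inert.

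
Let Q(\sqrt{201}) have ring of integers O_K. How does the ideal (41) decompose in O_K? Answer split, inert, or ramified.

201 mod 4 = 1, hence disc K = 201 and O_K = ℤ[(1+√201)/2].
Since gcd(41, 201) = 1 the prime 41 does not ramify.
Legendre symbol by Euler's criterion: (201/41) ≡ 201^20 ≡ 1 (mod 41), i.e. (201/41) = 1.
(201/41) = 1, so 41 splits.

p splits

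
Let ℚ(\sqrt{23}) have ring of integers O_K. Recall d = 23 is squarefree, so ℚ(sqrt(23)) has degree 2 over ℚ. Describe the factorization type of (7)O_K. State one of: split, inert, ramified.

7 splits in O_K

23 mod 4 = 3, hence disc K = 4·23 = 92 and O_K = ℤ[√23].
Since gcd(7, 92) = 1 the prime 7 does not ramify.
Euler's criterion: 23^3 mod 7 = 1. Thus (23|7) = 1.
d is a quadratic residue mod p, hence 7 splits in O_K.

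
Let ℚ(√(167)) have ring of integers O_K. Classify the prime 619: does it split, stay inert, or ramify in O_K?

167 mod 4 = 3, hence disc K = 4·167 = 668 and O_K = ℤ[√167].
Since gcd(619, 668) = 1 the prime 619 does not ramify.
Euler's criterion: 167^309 mod 619 = 1. Thus (167|619) = 1.
(167/619) = 1, so 619 splits.

split — (619) = 𝔭₁𝔭₂ with 𝔭₁ ≠ 𝔭₂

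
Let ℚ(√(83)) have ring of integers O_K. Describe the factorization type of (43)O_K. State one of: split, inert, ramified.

splits completely

Since 83 ≢ 1 mod 4, the ring of integers is ℤ[√83] with discriminant 4·83 = 332.
Since gcd(43, 332) = 1 the prime 43 does not ramify.
Legendre symbol by Euler's criterion: (83/43) ≡ 83^21 ≡ 1 (mod 43), i.e. (83/43) = 1.
Legendre symbol 1 ⇒ 43 is split.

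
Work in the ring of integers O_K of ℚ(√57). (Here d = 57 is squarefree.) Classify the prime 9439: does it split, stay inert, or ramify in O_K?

Since 57 ≡ 1 mod 4, the ring of integers is ℤ[(1+√57)/2] with discriminant 57.
9439 ∤ 57, so 9439 is unramified.
Legendre symbol by Euler's criterion: (57/9439) ≡ 57^4719 ≡ 9438 (mod 9439), i.e. (57/9439) = -1.
d is a non-residue mod p, hence 9439 remains inert in O_K.

remains prime (inert)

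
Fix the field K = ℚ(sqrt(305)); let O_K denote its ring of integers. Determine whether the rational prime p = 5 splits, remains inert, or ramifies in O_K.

ramified

d = 305 ≡ 1 (mod 4), so O_K = ℤ[(1+√305)/2] and disc(K) = d = 305.
disc(K) = 305 = 5·61, so p = 5 is ramified.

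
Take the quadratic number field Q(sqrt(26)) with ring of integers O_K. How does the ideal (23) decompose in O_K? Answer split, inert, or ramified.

split — (23) = 𝔭₁𝔭₂ with 𝔭₁ ≠ 𝔭₂

26 mod 4 = 2, hence disc K = 4·26 = 104 and O_K = ℤ[√26].
Since gcd(23, 104) = 1 the prime 23 does not ramify.
Euler's criterion: 26^11 mod 23 = 1. Thus (26|23) = 1.
d is a quadratic residue mod p, hence 23 splits in O_K.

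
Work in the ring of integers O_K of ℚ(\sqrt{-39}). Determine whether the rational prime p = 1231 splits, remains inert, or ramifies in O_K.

1231 splits in O_K

Since -39 ≡ 1 mod 4, the ring of integers is ℤ[(1+√-39)/2] with discriminant -39.
1231 ∤ -39, so 1231 is unramified.
Compute (-39/1231) via Euler: 1192^((1231-1)/2) mod 1231 = 1, so (-39/1231) = 1.
(-39/1231) = 1, so 1231 splits.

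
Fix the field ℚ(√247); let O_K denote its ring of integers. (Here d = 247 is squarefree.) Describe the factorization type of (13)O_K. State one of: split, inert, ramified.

p ramifies

Since 247 ≢ 1 mod 4, the ring of integers is ℤ[√247] with discriminant 4·247 = 988.
13 divides disc(K) = 988, so 13 ramifies.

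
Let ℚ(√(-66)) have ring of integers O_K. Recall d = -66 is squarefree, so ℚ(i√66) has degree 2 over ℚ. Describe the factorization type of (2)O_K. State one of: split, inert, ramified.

p ramifies

Since -66 ≢ 1 mod 4, the ring of integers is ℤ[√-66] with discriminant 4·(-66) = -264.
2 divides disc(K) = -264, so 2 ramifies.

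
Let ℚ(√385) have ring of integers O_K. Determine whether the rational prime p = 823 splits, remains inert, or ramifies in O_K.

d = 385 ≡ 1 (mod 4), so O_K = ℤ[(1+√385)/2] and disc(K) = d = 385.
823 ∤ 385, so 823 is unramified.
Compute (385/823) via Euler: 385^((823-1)/2) mod 823 = 822, so (385/823) = -1.
Legendre symbol -1 ⇒ 823 is inert.

inert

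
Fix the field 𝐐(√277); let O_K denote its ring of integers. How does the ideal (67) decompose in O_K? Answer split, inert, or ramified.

split

Since 277 ≡ 1 mod 4, the ring of integers is ℤ[(1+√277)/2] with discriminant 277.
67 ∤ 277, so 67 is unramified.
Compute (277/67) via Euler: 9^((67-1)/2) mod 67 = 1, so (277/67) = 1.
d is a quadratic residue mod p, hence 67 splits in O_K.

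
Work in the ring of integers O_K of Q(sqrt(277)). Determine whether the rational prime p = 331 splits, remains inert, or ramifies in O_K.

inert — (331) stays prime in O_K

277 mod 4 = 1, hence disc K = 277 and O_K = ℤ[(1+√277)/2].
disc(K) = 277 is not divisible by 331; 331 is unramified.
Legendre symbol by Euler's criterion: (277/331) ≡ 277^165 ≡ 330 (mod 331), i.e. (277/331) = -1.
Legendre symbol -1 ⇒ 331 is inert.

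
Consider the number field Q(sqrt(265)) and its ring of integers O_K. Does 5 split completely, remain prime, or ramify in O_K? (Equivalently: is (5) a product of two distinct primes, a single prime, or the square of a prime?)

5 is ramified

Since 265 ≡ 1 mod 4, the ring of integers is ℤ[(1+√265)/2] with discriminant 265.
5 divides disc(K) = 265, so 5 ramifies.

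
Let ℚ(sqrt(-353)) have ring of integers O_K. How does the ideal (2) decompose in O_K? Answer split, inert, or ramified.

2 is ramified

Since -353 ≢ 1 mod 4, the ring of integers is ℤ[√-353] with discriminant 4·(-353) = -1412.
Ramification test: 2 | -1412. The prime 2 ramifies in K.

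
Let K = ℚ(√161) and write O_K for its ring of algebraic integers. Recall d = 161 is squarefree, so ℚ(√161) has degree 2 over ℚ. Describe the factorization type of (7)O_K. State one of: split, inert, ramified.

ramified — (7) = 𝔭²

Since 161 ≡ 1 mod 4, the ring of integers is ℤ[(1+√161)/2] with discriminant 161.
7 divides disc(K) = 161, so 7 ramifies.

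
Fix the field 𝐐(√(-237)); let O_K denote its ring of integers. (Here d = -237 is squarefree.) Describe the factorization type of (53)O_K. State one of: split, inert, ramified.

53 splits in O_K

-237 mod 4 = 3, hence disc K = 4·(-237) = -948 and O_K = ℤ[√-237].
disc(K) = -948 is not divisible by 53; 53 is unramified.
(-237/53) = 28^26 mod 53 = 1, giving Legendre symbol 1.
d is a quadratic residue mod p, hence 53 splits in O_K.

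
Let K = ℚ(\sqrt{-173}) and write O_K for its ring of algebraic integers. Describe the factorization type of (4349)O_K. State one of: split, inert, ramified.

split — (4349) = 𝔭₁𝔭₂ with 𝔭₁ ≠ 𝔭₂

d = -173 ≡ 3 (mod 4), so O_K = ℤ[√-173] and disc(K) = 4d = -692.
disc(K) = -692 is not divisible by 4349; 4349 is unramified.
Compute (-173/4349) via Euler: 4176^((4349-1)/2) mod 4349 = 1, so (-173/4349) = 1.
d is a quadratic residue mod p, hence 4349 splits in O_K.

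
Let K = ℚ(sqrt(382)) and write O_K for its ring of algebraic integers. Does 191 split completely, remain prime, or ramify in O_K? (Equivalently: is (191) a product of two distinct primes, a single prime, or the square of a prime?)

ramifies in O_K

382 mod 4 = 2, hence disc K = 4·382 = 1528 and O_K = ℤ[√382].
191 divides disc(K) = 1528, so 191 ramifies.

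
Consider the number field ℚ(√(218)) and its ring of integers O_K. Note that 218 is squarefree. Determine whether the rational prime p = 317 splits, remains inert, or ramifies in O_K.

218 mod 4 = 2, hence disc K = 4·218 = 872 and O_K = ℤ[√218].
317 ∤ 872, so 317 is unramified.
Compute (218/317) via Euler: 218^((317-1)/2) mod 317 = 1, so (218/317) = 1.
d is a quadratic residue mod p, hence 317 splits in O_K.

p splits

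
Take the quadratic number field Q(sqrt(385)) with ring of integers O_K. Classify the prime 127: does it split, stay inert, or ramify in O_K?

d = 385 ≡ 1 (mod 4), so O_K = ℤ[(1+√385)/2] and disc(K) = d = 385.
Since gcd(127, 385) = 1 the prime 127 does not ramify.
Compute (385/127) via Euler: 4^((127-1)/2) mod 127 = 1, so (385/127) = 1.
(385/127) = 1, so 127 splits.

p splits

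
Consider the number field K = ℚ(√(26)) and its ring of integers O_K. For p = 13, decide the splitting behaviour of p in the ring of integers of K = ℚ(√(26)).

p ramifies

26 mod 4 = 2, hence disc K = 4·26 = 104 and O_K = ℤ[√26].
13 divides disc(K) = 104, so 13 ramifies.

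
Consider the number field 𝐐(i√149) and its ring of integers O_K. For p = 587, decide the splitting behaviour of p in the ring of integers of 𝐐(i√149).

p is inert

Since -149 ≢ 1 mod 4, the ring of integers is ℤ[√-149] with discriminant 4·(-149) = -596.
Since gcd(587, -596) = 1 the prime 587 does not ramify.
Legendre symbol by Euler's criterion: (-149/587) ≡ (-149)^293 ≡ 586 (mod 587), i.e. (-149/587) = -1.
(-149/587) = -1, so 587 is inert.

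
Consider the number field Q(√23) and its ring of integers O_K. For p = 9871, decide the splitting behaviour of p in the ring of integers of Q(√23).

inert

d = 23 ≡ 3 (mod 4), so O_K = ℤ[√23] and disc(K) = 4d = 92.
disc(K) = 92 is not divisible by 9871; 9871 is unramified.
Euler's criterion: 23^4935 mod 9871 = 9870. Thus (23|9871) = -1.
(23/9871) = -1, so 9871 is inert.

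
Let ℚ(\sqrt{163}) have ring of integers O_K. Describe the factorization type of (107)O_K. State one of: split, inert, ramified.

split — (107) = 𝔭₁𝔭₂ with 𝔭₁ ≠ 𝔭₂

163 mod 4 = 3, hence disc K = 4·163 = 652 and O_K = ℤ[√163].
Since gcd(107, 652) = 1 the prime 107 does not ramify.
Euler's criterion: 163^53 mod 107 = 1. Thus (163|107) = 1.
Legendre symbol 1 ⇒ 107 is split.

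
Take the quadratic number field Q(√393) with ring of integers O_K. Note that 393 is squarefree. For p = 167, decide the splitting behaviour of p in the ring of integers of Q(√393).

p is inert

d = 393 ≡ 1 (mod 4), so O_K = ℤ[(1+√393)/2] and disc(K) = d = 393.
167 ∤ 393, so 167 is unramified.
(393/167) = 59^83 mod 167 = 166, giving Legendre symbol -1.
(393/167) = -1, so 167 is inert.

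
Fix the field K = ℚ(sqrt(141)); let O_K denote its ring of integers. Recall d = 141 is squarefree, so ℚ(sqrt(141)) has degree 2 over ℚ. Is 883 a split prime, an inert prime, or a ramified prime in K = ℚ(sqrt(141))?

141 mod 4 = 1, hence disc K = 141 and O_K = ℤ[(1+√141)/2].
Since gcd(883, 141) = 1 the prime 883 does not ramify.
(141/883) = 141^441 mod 883 = 1, giving Legendre symbol 1.
Legendre symbol 1 ⇒ 883 is split.

883 splits in O_K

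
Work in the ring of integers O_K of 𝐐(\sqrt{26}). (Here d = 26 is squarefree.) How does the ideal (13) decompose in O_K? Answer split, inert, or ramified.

26 mod 4 = 2, hence disc K = 4·26 = 104 and O_K = ℤ[√26].
disc(K) = 104 = 13·8, so p = 13 is ramified.

ramified — (13) = 𝔭²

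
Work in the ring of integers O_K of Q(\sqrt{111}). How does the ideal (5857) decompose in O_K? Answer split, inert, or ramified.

p splits

111 mod 4 = 3, hence disc K = 4·111 = 444 and O_K = ℤ[√111].
Since gcd(5857, 444) = 1 the prime 5857 does not ramify.
(111/5857) = 111^2928 mod 5857 = 1, giving Legendre symbol 1.
Legendre symbol 1 ⇒ 5857 is split.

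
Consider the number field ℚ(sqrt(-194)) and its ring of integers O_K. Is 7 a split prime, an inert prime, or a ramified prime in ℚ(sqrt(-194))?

7 splits in O_K

d = -194 ≡ 2 (mod 4), so O_K = ℤ[√-194] and disc(K) = 4d = -776.
disc(K) = -776 is not divisible by 7; 7 is unramified.
Compute (-194/7) via Euler: 2^((7-1)/2) mod 7 = 1, so (-194/7) = 1.
(-194/7) = 1, so 7 splits.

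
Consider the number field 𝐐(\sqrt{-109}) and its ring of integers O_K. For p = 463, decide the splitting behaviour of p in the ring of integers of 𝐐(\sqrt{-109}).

inert

Since -109 ≢ 1 mod 4, the ring of integers is ℤ[√-109] with discriminant 4·(-109) = -436.
Since gcd(463, -436) = 1 the prime 463 does not ramify.
Compute (-109/463) via Euler: 354^((463-1)/2) mod 463 = 462, so (-109/463) = -1.
d is a non-residue mod p, hence 463 remains inert in O_K.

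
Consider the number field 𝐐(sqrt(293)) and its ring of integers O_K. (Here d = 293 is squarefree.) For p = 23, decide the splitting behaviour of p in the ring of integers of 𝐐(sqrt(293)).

inert

293 mod 4 = 1, hence disc K = 293 and O_K = ℤ[(1+√293)/2].
23 ∤ 293, so 23 is unramified.
Legendre symbol by Euler's criterion: (293/23) ≡ 293^11 ≡ 22 (mod 23), i.e. (293/23) = -1.
Legendre symbol -1 ⇒ 23 is inert.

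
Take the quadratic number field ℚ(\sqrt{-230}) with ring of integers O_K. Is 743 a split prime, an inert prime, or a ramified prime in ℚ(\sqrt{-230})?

-230 mod 4 = 2, hence disc K = 4·(-230) = -920 and O_K = ℤ[√-230].
743 ∤ -920, so 743 is unramified.
(-230/743) = 513^371 mod 743 = 1, giving Legendre symbol 1.
d is a quadratic residue mod p, hence 743 splits in O_K.

743 splits in O_K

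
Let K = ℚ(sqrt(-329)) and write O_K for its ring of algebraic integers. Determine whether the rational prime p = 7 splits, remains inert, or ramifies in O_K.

7 is ramified

d = -329 ≡ 3 (mod 4), so O_K = ℤ[√-329] and disc(K) = 4d = -1316.
Ramification test: 7 | -1316. The prime 7 ramifies in K.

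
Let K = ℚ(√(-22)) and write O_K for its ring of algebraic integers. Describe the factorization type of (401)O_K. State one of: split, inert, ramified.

Since -22 ≢ 1 mod 4, the ring of integers is ℤ[√-22] with discriminant 4·(-22) = -88.
401 ∤ -88, so 401 is unramified.
Compute (-22/401) via Euler: 379^((401-1)/2) mod 401 = 1, so (-22/401) = 1.
d is a quadratic residue mod p, hence 401 splits in O_K.

p splits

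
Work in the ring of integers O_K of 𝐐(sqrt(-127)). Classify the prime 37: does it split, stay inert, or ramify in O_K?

-127 mod 4 = 1, hence disc K = -127 and O_K = ℤ[(1+√-127)/2].
Since gcd(37, -127) = 1 the prime 37 does not ramify.
Euler's criterion: (-127)^18 mod 37 = 1. Thus (-127|37) = 1.
d is a quadratic residue mod p, hence 37 splits in O_K.

splits completely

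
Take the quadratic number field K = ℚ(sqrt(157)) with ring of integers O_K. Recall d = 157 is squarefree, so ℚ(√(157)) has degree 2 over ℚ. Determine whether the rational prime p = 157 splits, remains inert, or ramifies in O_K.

157 mod 4 = 1, hence disc K = 157 and O_K = ℤ[(1+√157)/2].
157 divides disc(K) = 157, so 157 ramifies.

ramified — (157) = 𝔭²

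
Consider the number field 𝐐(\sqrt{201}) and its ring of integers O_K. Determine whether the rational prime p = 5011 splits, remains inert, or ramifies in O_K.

Since 201 ≡ 1 mod 4, the ring of integers is ℤ[(1+√201)/2] with discriminant 201.
disc(K) = 201 is not divisible by 5011; 5011 is unramified.
Legendre symbol by Euler's criterion: (201/5011) ≡ 201^2505 ≡ 5010 (mod 5011), i.e. (201/5011) = -1.
(201/5011) = -1, so 5011 is inert.

5011 remains inert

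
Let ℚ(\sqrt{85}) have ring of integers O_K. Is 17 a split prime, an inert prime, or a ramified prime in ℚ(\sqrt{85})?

d = 85 ≡ 1 (mod 4), so O_K = ℤ[(1+√85)/2] and disc(K) = d = 85.
17 divides disc(K) = 85, so 17 ramifies.

p ramifies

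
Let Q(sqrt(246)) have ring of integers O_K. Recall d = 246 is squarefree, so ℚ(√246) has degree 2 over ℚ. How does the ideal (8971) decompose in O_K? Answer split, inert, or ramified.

Since 246 ≢ 1 mod 4, the ring of integers is ℤ[√246] with discriminant 4·246 = 984.
Since gcd(8971, 984) = 1 the prime 8971 does not ramify.
Compute (246/8971) via Euler: 246^((8971-1)/2) mod 8971 = 1, so (246/8971) = 1.
Legendre symbol 1 ⇒ 8971 is split.

8971 splits in O_K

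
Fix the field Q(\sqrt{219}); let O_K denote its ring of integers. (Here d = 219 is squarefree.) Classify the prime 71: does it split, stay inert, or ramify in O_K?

splits completely

219 mod 4 = 3, hence disc K = 4·219 = 876 and O_K = ℤ[√219].
71 ∤ 876, so 71 is unramified.
Legendre symbol by Euler's criterion: (219/71) ≡ 219^35 ≡ 1 (mod 71), i.e. (219/71) = 1.
d is a quadratic residue mod p, hence 71 splits in O_K.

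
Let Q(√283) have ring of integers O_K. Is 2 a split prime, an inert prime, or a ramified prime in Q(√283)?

d = 283 ≡ 3 (mod 4), so O_K = ℤ[√283] and disc(K) = 4d = 1132.
Ramification test: 2 | 1132. The prime 2 ramifies in K.

p ramifies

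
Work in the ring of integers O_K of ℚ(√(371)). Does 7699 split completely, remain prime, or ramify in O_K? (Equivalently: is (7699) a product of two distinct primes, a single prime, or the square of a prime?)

p is inert

Since 371 ≢ 1 mod 4, the ring of integers is ℤ[√371] with discriminant 4·371 = 1484.
disc(K) = 1484 is not divisible by 7699; 7699 is unramified.
Compute (371/7699) via Euler: 371^((7699-1)/2) mod 7699 = 7698, so (371/7699) = -1.
Legendre symbol -1 ⇒ 7699 is inert.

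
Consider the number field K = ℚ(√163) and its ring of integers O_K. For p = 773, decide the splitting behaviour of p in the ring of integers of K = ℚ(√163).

Since 163 ≢ 1 mod 4, the ring of integers is ℤ[√163] with discriminant 4·163 = 652.
Since gcd(773, 652) = 1 the prime 773 does not ramify.
Legendre symbol by Euler's criterion: (163/773) ≡ 163^386 ≡ 1 (mod 773), i.e. (163/773) = 1.
d is a quadratic residue mod p, hence 773 splits in O_K.

773 splits in O_K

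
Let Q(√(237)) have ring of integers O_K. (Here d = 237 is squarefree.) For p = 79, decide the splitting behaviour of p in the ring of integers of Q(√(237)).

d = 237 ≡ 1 (mod 4), so O_K = ℤ[(1+√237)/2] and disc(K) = d = 237.
disc(K) = 237 = 79·3, so p = 79 is ramified.

ramified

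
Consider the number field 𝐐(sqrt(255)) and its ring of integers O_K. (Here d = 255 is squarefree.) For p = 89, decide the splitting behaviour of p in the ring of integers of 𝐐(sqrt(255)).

255 mod 4 = 3, hence disc K = 4·255 = 1020 and O_K = ℤ[√255].
disc(K) = 1020 is not divisible by 89; 89 is unramified.
Legendre symbol by Euler's criterion: (255/89) ≡ 255^44 ≡ 88 (mod 89), i.e. (255/89) = -1.
d is a non-residue mod p, hence 89 remains inert in O_K.

p is inert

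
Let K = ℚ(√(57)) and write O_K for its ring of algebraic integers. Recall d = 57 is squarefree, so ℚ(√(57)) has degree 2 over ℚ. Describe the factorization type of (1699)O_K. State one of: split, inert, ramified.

1699 remains inert

d = 57 ≡ 1 (mod 4), so O_K = ℤ[(1+√57)/2] and disc(K) = d = 57.
Since gcd(1699, 57) = 1 the prime 1699 does not ramify.
Euler's criterion: 57^849 mod 1699 = 1698. Thus (57|1699) = -1.
d is a non-residue mod p, hence 1699 remains inert in O_K.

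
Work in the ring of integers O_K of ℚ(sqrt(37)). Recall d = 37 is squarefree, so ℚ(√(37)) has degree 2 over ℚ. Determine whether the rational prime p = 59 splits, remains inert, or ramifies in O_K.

Since 37 ≡ 1 mod 4, the ring of integers is ℤ[(1+√37)/2] with discriminant 37.
Since gcd(59, 37) = 1 the prime 59 does not ramify.
Compute (37/59) via Euler: 37^((59-1)/2) mod 59 = 58, so (37/59) = -1.
Legendre symbol -1 ⇒ 59 is inert.

inert — (59) stays prime in O_K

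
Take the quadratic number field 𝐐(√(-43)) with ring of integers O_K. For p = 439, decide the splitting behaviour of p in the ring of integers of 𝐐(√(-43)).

-43 mod 4 = 1, hence disc K = -43 and O_K = ℤ[(1+√-43)/2].
439 ∤ -43, so 439 is unramified.
(-43/439) = 396^219 mod 439 = 1, giving Legendre symbol 1.
(-43/439) = 1, so 439 splits.

split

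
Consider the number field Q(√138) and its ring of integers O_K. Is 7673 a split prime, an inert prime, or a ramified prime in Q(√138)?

splits completely

138 mod 4 = 2, hence disc K = 4·138 = 552 and O_K = ℤ[√138].
Since gcd(7673, 552) = 1 the prime 7673 does not ramify.
(138/7673) = 138^3836 mod 7673 = 1, giving Legendre symbol 1.
(138/7673) = 1, so 7673 splits.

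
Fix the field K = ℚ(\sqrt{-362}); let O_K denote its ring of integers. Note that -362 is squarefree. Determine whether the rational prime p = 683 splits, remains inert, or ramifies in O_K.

d = -362 ≡ 2 (mod 4), so O_K = ℤ[√-362] and disc(K) = 4d = -1448.
Since gcd(683, -1448) = 1 the prime 683 does not ramify.
Legendre symbol by Euler's criterion: (-362/683) ≡ (-362)^341 ≡ 682 (mod 683), i.e. (-362/683) = -1.
(-362/683) = -1, so 683 is inert.

683 remains inert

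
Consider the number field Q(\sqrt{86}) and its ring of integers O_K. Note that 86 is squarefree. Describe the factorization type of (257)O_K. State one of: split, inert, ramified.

d = 86 ≡ 2 (mod 4), so O_K = ℤ[√86] and disc(K) = 4d = 344.
257 ∤ 344, so 257 is unramified.
(86/257) = 86^128 mod 257 = 256, giving Legendre symbol -1.
d is a non-residue mod p, hence 257 remains inert in O_K.

p is inert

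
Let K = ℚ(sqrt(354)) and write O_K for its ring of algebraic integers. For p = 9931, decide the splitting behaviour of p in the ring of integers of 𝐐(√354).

354 mod 4 = 2, hence disc K = 4·354 = 1416 and O_K = ℤ[√354].
9931 ∤ 1416, so 9931 is unramified.
(354/9931) = 354^4965 mod 9931 = 9930, giving Legendre symbol -1.
Legendre symbol -1 ⇒ 9931 is inert.

inert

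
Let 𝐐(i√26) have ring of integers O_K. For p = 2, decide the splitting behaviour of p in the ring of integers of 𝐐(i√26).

ramifies in O_K

Since -26 ≢ 1 mod 4, the ring of integers is ℤ[√-26] with discriminant 4·(-26) = -104.
disc(K) = -104 = 2·(-52), so p = 2 is ramified.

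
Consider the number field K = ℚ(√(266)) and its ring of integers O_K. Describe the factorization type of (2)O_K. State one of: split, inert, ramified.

d = 266 ≡ 2 (mod 4), so O_K = ℤ[√266] and disc(K) = 4d = 1064.
Ramification test: 2 | 1064. The prime 2 ramifies in K.

ramifies in O_K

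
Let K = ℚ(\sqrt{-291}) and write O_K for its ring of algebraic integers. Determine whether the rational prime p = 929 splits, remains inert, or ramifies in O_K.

Since -291 ≡ 1 mod 4, the ring of integers is ℤ[(1+√-291)/2] with discriminant -291.
disc(K) = -291 is not divisible by 929; 929 is unramified.
(-291/929) = 638^464 mod 929 = 1, giving Legendre symbol 1.
Legendre symbol 1 ⇒ 929 is split.

splits completely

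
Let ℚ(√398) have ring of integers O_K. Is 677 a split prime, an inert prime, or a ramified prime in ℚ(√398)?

inert

398 mod 4 = 2, hence disc K = 4·398 = 1592 and O_K = ℤ[√398].
677 ∤ 1592, so 677 is unramified.
Euler's criterion: 398^338 mod 677 = 676. Thus (398|677) = -1.
Legendre symbol -1 ⇒ 677 is inert.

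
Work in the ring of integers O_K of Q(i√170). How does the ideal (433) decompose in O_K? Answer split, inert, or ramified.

remains prime (inert)

d = -170 ≡ 2 (mod 4), so O_K = ℤ[√-170] and disc(K) = 4d = -680.
Since gcd(433, -680) = 1 the prime 433 does not ramify.
(-170/433) = 263^216 mod 433 = 432, giving Legendre symbol -1.
Legendre symbol -1 ⇒ 433 is inert.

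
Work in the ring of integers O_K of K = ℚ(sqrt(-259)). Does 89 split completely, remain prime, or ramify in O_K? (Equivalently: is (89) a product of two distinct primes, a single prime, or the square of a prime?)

splits completely

-259 mod 4 = 1, hence disc K = -259 and O_K = ℤ[(1+√-259)/2].
89 ∤ -259, so 89 is unramified.
(-259/89) = 8^44 mod 89 = 1, giving Legendre symbol 1.
d is a quadratic residue mod p, hence 89 splits in O_K.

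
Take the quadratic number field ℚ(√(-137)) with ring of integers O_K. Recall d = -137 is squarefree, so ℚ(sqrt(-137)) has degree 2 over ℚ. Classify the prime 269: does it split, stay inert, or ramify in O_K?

269 remains inert

-137 mod 4 = 3, hence disc K = 4·(-137) = -548 and O_K = ℤ[√-137].
Since gcd(269, -548) = 1 the prime 269 does not ramify.
Euler's criterion: (-137)^134 mod 269 = 268. Thus (-137|269) = -1.
Legendre symbol -1 ⇒ 269 is inert.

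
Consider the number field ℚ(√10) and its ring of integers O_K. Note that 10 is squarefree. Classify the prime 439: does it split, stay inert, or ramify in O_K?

d = 10 ≡ 2 (mod 4), so O_K = ℤ[√10] and disc(K) = 4d = 40.
Since gcd(439, 40) = 1 the prime 439 does not ramify.
Euler's criterion: 10^219 mod 439 = 1. Thus (10|439) = 1.
d is a quadratic residue mod p, hence 439 splits in O_K.

p splits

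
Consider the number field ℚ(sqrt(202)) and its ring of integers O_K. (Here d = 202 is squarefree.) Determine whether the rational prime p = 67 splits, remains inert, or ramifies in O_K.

67 splits in O_K

Since 202 ≢ 1 mod 4, the ring of integers is ℤ[√202] with discriminant 4·202 = 808.
disc(K) = 808 is not divisible by 67; 67 is unramified.
Compute (202/67) via Euler: 1^((67-1)/2) mod 67 = 1, so (202/67) = 1.
Legendre symbol 1 ⇒ 67 is split.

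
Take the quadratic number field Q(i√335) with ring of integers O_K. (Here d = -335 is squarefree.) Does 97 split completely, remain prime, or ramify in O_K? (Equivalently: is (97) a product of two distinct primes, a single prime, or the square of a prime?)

splits completely

Since -335 ≡ 1 mod 4, the ring of integers is ℤ[(1+√-335)/2] with discriminant -335.
97 ∤ -335, so 97 is unramified.
Compute (-335/97) via Euler: 53^((97-1)/2) mod 97 = 1, so (-335/97) = 1.
d is a quadratic residue mod p, hence 97 splits in O_K.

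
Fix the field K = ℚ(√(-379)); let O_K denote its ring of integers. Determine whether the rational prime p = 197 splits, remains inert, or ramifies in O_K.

split

Since -379 ≡ 1 mod 4, the ring of integers is ℤ[(1+√-379)/2] with discriminant -379.
disc(K) = -379 is not divisible by 197; 197 is unramified.
Legendre symbol by Euler's criterion: (-379/197) ≡ (-379)^98 ≡ 1 (mod 197), i.e. (-379/197) = 1.
(-379/197) = 1, so 197 splits.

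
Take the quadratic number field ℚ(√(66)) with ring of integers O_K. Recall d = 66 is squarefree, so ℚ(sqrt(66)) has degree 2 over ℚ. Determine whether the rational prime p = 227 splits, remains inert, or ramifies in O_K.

66 mod 4 = 2, hence disc K = 4·66 = 264 and O_K = ℤ[√66].
disc(K) = 264 is not divisible by 227; 227 is unramified.
Compute (66/227) via Euler: 66^((227-1)/2) mod 227 = 226, so (66/227) = -1.
Legendre symbol -1 ⇒ 227 is inert.

227 remains inert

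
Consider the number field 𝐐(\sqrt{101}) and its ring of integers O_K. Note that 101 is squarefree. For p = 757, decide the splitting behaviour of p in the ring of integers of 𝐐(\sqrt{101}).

101 mod 4 = 1, hence disc K = 101 and O_K = ℤ[(1+√101)/2].
757 ∤ 101, so 757 is unramified.
Euler's criterion: 101^378 mod 757 = 756. Thus (101|757) = -1.
(101/757) = -1, so 757 is inert.

757 remains inert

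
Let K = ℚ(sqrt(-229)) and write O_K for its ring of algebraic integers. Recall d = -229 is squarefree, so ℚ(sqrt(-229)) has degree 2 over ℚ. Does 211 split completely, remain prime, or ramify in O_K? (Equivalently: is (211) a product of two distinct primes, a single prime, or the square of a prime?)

p splits

Since -229 ≢ 1 mod 4, the ring of integers is ℤ[√-229] with discriminant 4·(-229) = -916.
211 ∤ -916, so 211 is unramified.
Legendre symbol by Euler's criterion: (-229/211) ≡ (-229)^105 ≡ 1 (mod 211), i.e. (-229/211) = 1.
d is a quadratic residue mod p, hence 211 splits in O_K.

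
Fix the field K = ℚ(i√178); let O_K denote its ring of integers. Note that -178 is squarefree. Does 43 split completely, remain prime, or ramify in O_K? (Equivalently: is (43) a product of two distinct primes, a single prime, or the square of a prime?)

-178 mod 4 = 2, hence disc K = 4·(-178) = -712 and O_K = ℤ[√-178].
Since gcd(43, -712) = 1 the prime 43 does not ramify.
(-178/43) = 37^21 mod 43 = 42, giving Legendre symbol -1.
Legendre symbol -1 ⇒ 43 is inert.

inert — (43) stays prime in O_K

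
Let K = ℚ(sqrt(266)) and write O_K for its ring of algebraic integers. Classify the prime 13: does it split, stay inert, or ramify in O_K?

13 remains inert

d = 266 ≡ 2 (mod 4), so O_K = ℤ[√266] and disc(K) = 4d = 1064.
Since gcd(13, 1064) = 1 the prime 13 does not ramify.
Legendre symbol by Euler's criterion: (266/13) ≡ 266^6 ≡ 12 (mod 13), i.e. (266/13) = -1.
d is a non-residue mod p, hence 13 remains inert in O_K.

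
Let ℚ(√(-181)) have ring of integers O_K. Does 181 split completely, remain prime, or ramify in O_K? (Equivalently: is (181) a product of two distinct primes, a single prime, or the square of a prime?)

181 is ramified

d = -181 ≡ 3 (mod 4), so O_K = ℤ[√-181] and disc(K) = 4d = -724.
disc(K) = -724 = 181·(-4), so p = 181 is ramified.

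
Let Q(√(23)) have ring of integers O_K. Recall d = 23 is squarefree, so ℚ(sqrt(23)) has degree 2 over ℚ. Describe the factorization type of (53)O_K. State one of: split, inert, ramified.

remains prime (inert)

Since 23 ≢ 1 mod 4, the ring of integers is ℤ[√23] with discriminant 4·23 = 92.
53 ∤ 92, so 53 is unramified.
Euler's criterion: 23^26 mod 53 = 52. Thus (23|53) = -1.
Legendre symbol -1 ⇒ 53 is inert.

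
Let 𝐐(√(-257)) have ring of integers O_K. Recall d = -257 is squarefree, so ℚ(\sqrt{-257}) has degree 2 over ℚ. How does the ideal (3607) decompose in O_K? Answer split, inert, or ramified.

3607 remains inert

d = -257 ≡ 3 (mod 4), so O_K = ℤ[√-257] and disc(K) = 4d = -1028.
3607 ∤ -1028, so 3607 is unramified.
Legendre symbol by Euler's criterion: (-257/3607) ≡ (-257)^1803 ≡ 3606 (mod 3607), i.e. (-257/3607) = -1.
Legendre symbol -1 ⇒ 3607 is inert.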